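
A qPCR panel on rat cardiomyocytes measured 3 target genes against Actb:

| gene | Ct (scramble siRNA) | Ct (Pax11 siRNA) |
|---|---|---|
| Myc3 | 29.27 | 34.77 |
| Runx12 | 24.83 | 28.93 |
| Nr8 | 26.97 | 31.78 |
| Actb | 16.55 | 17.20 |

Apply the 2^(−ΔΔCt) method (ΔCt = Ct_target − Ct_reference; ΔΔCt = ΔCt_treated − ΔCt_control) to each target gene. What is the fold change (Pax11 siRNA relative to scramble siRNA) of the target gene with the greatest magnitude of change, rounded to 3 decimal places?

0.035

Myc3: ΔΔCt = (34.77−17.20) − (29.27−16.55) = 17.57 − 12.72 = 4.85; fold change = 2^-4.85 = 0.035
Runx12: ΔΔCt = (28.93−17.20) − (24.83−16.55) = 11.73 − 8.28 = 3.45; fold change = 2^-3.45 = 0.092
Nr8: ΔΔCt = (31.78−17.20) − (26.97−16.55) = 14.58 − 10.42 = 4.16; fold change = 2^-4.16 = 0.056
Myc3 has the largest |ΔΔCt| = 4.85.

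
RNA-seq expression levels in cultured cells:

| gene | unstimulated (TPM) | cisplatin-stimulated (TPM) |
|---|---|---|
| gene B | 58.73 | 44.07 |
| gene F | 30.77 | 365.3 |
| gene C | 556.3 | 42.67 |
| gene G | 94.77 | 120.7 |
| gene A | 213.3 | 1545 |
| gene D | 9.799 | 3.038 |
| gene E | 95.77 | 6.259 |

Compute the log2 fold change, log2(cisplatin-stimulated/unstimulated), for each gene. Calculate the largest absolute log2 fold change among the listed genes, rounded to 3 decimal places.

3.936

log2(44.07/58.73) = -0.414  (gene B)
log2(365.3/30.77) = 3.569  (gene F)
log2(42.67/556.3) = -3.705  (gene C)
log2(120.7/94.77) = 0.349  (gene G)
log2(1545/213.3) = 2.857  (gene A)
log2(3.038/9.799) = -1.690  (gene D)
log2(6.259/95.77) = -3.936  (gene E)
The largest magnitude belongs to gene E.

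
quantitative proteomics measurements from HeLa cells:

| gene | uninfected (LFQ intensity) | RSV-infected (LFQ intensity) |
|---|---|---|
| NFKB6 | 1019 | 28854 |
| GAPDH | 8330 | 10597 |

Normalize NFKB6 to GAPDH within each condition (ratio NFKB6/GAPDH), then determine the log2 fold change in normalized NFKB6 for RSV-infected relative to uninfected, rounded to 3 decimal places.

NFKB6/GAPDH (uninfected) = 1019 / 8330 = 0.12233
NFKB6/GAPDH (RSV-infected) = 28854 / 10597 = 2.7228
Fold change = 2.7228 / 0.12233 = 22.2584
log2(22.2584) = 4.4763

4.476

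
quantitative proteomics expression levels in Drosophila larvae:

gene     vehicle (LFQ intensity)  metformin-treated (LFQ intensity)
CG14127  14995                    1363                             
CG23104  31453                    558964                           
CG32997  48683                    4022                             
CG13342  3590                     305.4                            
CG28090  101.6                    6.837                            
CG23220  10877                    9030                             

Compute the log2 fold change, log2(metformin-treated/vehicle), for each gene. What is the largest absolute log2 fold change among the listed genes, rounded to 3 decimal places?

log2(1363/14995) = -3.460  (CG14127)
log2(558964/31453) = 4.151  (CG23104)
log2(4022/48683) = -3.597  (CG32997)
log2(305.4/3590) = -3.555  (CG13342)
log2(6.837/101.6) = -3.893  (CG28090)
log2(9030/10877) = -0.268  (CG23220)
The largest magnitude belongs to CG23104.

4.151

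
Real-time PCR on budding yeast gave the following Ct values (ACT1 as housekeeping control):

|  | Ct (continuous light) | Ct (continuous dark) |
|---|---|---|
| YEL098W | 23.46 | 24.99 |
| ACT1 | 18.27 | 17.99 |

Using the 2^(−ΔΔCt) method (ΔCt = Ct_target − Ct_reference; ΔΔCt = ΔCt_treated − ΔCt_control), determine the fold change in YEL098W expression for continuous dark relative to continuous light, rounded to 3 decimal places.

0.285

ΔCt(continuous light) = 23.460 − 18.270 = 5.190
ΔCt(continuous dark) = 24.990 − 17.990 = 7.000
ΔΔCt = 7.000 − 5.190 = 1.810
Fold change = 2^(−1.810) = 0.2852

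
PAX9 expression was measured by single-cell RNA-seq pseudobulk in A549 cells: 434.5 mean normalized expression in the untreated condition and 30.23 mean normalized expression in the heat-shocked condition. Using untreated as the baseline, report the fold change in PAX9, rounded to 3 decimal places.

0.070

Fold change = 30.23 / 434.5 = 0.0696
PAX9 is downregulated.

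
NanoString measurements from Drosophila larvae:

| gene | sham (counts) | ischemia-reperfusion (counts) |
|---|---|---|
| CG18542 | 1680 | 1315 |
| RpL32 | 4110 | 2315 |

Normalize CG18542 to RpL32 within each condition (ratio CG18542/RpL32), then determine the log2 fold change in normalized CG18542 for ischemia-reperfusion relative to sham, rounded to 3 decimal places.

0.475

CG18542/RpL32 (sham) = 1680 / 4110 = 0.40876
CG18542/RpL32 (ischemia-reperfusion) = 1315 / 2315 = 0.56803
Fold change = 0.56803 / 0.40876 = 1.3897
log2(1.3897) = 0.4747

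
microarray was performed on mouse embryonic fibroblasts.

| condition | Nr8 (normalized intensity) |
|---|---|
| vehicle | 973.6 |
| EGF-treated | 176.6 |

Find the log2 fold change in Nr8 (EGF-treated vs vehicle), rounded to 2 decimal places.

Fold change = 176.6 / 973.6 = 0.1814
log2(0.1814) = -2.463

-2.46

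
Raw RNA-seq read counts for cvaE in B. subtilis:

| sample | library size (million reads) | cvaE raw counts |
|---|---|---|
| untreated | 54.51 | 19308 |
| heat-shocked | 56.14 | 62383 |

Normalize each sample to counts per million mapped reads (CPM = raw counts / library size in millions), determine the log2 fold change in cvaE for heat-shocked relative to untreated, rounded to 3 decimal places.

CPM(untreated) = 19308 / 54.51 = 354.2102
CPM(heat-shocked) = 62383 / 56.14 = 1111.2041
Fold change = 1111.2041 / 354.2102 = 3.13713
log2(3.13713) = 1.6494

1.649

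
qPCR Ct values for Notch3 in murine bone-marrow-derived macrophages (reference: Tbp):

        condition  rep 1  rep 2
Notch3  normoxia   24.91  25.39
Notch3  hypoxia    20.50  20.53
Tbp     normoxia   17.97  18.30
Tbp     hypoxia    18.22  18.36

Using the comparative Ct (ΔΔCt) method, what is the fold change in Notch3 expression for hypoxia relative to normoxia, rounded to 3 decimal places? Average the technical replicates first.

Mean Ct: Notch3 normoxia 25.150; Notch3 hypoxia 20.515; Tbp normoxia 18.135; Tbp hypoxia 18.290
ΔCt(normoxia) = 25.150 − 18.135 = 7.015
ΔCt(hypoxia) = 20.515 − 18.290 = 2.225
ΔΔCt = 2.225 − 7.015 = -4.790
Fold change = 2^(−(-4.790)) = 2^4.790 = 27.6652

27.665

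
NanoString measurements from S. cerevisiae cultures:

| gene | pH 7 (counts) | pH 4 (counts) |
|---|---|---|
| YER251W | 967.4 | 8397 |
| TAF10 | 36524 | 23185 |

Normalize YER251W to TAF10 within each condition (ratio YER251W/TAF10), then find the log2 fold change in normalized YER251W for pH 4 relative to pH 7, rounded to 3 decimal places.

3.773

YER251W/TAF10 (pH 7) = 967.4 / 36524 = 0.026487
YER251W/TAF10 (pH 4) = 8397 / 23185 = 0.36217
Fold change = 0.36217 / 0.026487 = 13.6738
log2(13.6738) = 3.7733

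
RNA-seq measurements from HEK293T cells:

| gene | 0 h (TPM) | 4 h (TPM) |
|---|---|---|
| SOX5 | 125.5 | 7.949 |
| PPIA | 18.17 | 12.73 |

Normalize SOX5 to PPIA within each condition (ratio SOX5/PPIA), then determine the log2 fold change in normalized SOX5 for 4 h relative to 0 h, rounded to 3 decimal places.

SOX5/PPIA (0 h) = 125.5 / 18.17 = 6.907
SOX5/PPIA (4 h) = 7.949 / 12.73 = 0.62443
Fold change = 0.62443 / 6.907 = 0.0904
log2(0.0904) = -3.4674

-3.467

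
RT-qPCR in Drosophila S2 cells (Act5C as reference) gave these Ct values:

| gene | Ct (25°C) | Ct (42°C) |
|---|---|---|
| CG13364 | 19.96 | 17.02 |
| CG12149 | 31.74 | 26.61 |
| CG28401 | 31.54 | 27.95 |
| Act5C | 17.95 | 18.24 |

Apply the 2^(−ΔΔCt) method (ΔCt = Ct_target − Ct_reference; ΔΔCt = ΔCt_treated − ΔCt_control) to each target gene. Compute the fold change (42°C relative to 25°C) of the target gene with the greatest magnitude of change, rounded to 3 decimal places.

42.814

CG13364: ΔΔCt = (17.02−18.24) − (19.96−17.95) = -1.22 − 2.01 = -3.23; fold change = 2^3.23 = 9.383
CG12149: ΔΔCt = (26.61−18.24) − (31.74−17.95) = 8.37 − 13.79 = -5.42; fold change = 2^5.42 = 42.814
CG28401: ΔΔCt = (27.95−18.24) − (31.54−17.95) = 9.71 − 13.59 = -3.88; fold change = 2^3.88 = 14.723
CG12149 has the largest |ΔΔCt| = 5.42.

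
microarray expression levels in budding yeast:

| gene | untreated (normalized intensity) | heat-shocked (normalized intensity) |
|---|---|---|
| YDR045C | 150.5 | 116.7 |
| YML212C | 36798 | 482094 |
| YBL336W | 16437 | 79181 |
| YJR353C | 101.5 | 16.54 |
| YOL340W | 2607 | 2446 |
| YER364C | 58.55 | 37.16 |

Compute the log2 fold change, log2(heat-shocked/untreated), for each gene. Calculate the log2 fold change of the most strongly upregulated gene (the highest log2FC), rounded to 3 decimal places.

log2(116.7/150.5) = -0.367  (YDR045C)
log2(482094/36798) = 3.712  (YML212C)
log2(79181/16437) = 2.268  (YBL336W)
log2(16.54/101.5) = -2.617  (YJR353C)
log2(2446/2607) = -0.092  (YOL340W)
log2(37.16/58.55) = -0.656  (YER364C)
YML212C is most strongly upregulated.

3.712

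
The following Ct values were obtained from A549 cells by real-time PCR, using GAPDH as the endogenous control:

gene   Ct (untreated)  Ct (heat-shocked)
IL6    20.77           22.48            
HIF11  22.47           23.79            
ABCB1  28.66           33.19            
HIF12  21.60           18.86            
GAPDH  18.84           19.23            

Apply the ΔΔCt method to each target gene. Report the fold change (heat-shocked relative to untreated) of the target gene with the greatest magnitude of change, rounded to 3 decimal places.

IL6: ΔΔCt = (22.48−19.23) − (20.77−18.84) = 3.25 − 1.93 = 1.32; fold change = 2^-1.32 = 0.401
HIF11: ΔΔCt = (23.79−19.23) − (22.47−18.84) = 4.56 − 3.63 = 0.93; fold change = 2^-0.93 = 0.525
ABCB1: ΔΔCt = (33.19−19.23) − (28.66−18.84) = 13.96 − 9.82 = 4.14; fold change = 2^-4.14 = 0.057
HIF12: ΔΔCt = (18.86−19.23) − (21.60−18.84) = -0.37 − 2.76 = -3.13; fold change = 2^3.13 = 8.754
ABCB1 has the largest |ΔΔCt| = 4.14.

0.057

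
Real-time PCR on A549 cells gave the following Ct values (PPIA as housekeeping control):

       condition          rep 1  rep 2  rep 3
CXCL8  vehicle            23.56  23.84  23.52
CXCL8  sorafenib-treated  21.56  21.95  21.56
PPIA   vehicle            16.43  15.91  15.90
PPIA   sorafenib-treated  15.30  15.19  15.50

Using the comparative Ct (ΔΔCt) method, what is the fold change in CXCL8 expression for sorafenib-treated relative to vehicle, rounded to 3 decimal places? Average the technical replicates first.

2.297

Mean Ct: CXCL8 vehicle 23.640; CXCL8 sorafenib-treated 21.690; PPIA vehicle 16.080; PPIA sorafenib-treated 15.330
ΔCt(vehicle) = 23.640 − 16.080 = 7.560
ΔCt(sorafenib-treated) = 21.690 − 15.330 = 6.360
ΔΔCt = 6.360 − 7.560 = -1.200
Fold change = 2^(−(-1.200)) = 2^1.200 = 2.2974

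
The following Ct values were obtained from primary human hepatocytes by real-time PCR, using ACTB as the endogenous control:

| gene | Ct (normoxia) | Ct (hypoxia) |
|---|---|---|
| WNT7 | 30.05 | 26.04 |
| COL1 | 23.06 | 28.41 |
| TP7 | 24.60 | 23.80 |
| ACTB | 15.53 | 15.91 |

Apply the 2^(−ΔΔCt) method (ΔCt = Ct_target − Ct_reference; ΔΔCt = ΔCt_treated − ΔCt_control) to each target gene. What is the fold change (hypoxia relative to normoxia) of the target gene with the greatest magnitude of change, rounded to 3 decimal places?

0.032

WNT7: ΔΔCt = (26.04−15.91) − (30.05−15.53) = 10.13 − 14.52 = -4.39; fold change = 2^4.39 = 20.966
COL1: ΔΔCt = (28.41−15.91) − (23.06−15.53) = 12.50 − 7.53 = 4.97; fold change = 2^-4.97 = 0.032
TP7: ΔΔCt = (23.80−15.91) − (24.60−15.53) = 7.89 − 9.07 = -1.18; fold change = 2^1.18 = 2.266
COL1 has the largest |ΔΔCt| = 4.97.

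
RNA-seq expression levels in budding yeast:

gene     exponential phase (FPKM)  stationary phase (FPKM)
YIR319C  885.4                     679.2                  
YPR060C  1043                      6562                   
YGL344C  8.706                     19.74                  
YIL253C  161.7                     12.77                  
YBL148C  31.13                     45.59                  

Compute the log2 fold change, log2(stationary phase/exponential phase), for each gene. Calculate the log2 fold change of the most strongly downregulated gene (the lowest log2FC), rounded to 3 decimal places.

log2(679.2/885.4) = -0.382  (YIR319C)
log2(6562/1043) = 2.653  (YPR060C)
log2(19.74/8.706) = 1.181  (YGL344C)
log2(12.77/161.7) = -3.662  (YIL253C)
log2(45.59/31.13) = 0.550  (YBL148C)
YIL253C is most strongly downregulated.

-3.662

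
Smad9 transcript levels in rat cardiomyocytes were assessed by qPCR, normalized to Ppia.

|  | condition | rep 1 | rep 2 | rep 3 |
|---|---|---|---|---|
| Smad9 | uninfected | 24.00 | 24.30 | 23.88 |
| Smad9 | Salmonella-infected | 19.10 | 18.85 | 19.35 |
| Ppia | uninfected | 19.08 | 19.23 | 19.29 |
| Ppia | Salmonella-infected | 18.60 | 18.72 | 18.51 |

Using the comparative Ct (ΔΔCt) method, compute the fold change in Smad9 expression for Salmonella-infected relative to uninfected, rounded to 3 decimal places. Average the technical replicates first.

20.678

Mean Ct: Smad9 uninfected 24.060; Smad9 Salmonella-infected 19.100; Ppia uninfected 19.200; Ppia Salmonella-infected 18.610
ΔCt(uninfected) = 24.060 − 19.200 = 4.860
ΔCt(Salmonella-infected) = 19.100 − 18.610 = 0.490
ΔΔCt = 0.490 − 4.860 = -4.370
Fold change = 2^(−(-4.370)) = 2^4.370 = 20.6776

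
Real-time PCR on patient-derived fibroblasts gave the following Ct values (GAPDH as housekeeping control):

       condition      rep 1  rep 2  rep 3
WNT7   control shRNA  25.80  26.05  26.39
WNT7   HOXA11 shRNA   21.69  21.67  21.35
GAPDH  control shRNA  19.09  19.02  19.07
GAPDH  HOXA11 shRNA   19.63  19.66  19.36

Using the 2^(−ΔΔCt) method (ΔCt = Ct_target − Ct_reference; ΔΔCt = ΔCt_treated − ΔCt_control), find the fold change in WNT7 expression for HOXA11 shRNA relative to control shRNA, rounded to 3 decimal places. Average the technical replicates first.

Mean Ct: WNT7 control shRNA 26.080; WNT7 HOXA11 shRNA 21.570; GAPDH control shRNA 19.060; GAPDH HOXA11 shRNA 19.550
ΔCt(control shRNA) = 26.080 − 19.060 = 7.020
ΔCt(HOXA11 shRNA) = 21.570 − 19.550 = 2.020
ΔΔCt = 2.020 − 7.020 = -5.000
Fold change = 2^(−(-5.000)) = 2^5.000 = 32.0000

32.000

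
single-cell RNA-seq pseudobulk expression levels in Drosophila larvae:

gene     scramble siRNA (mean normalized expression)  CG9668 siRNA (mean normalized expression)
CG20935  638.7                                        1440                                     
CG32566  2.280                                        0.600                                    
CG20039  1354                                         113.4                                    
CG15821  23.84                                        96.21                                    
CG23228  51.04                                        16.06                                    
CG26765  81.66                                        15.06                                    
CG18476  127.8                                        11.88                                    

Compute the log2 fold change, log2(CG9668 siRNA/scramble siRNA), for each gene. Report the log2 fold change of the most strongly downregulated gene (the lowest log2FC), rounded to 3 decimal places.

-3.578

log2(1440/638.7) = 1.173  (CG20935)
log2(0.600/2.280) = -1.926  (CG32566)
log2(113.4/1354) = -3.578  (CG20039)
log2(96.21/23.84) = 2.013  (CG15821)
log2(16.06/51.04) = -1.668  (CG23228)
log2(15.06/81.66) = -2.439  (CG26765)
log2(11.88/127.8) = -3.427  (CG18476)
CG20039 is most strongly downregulated.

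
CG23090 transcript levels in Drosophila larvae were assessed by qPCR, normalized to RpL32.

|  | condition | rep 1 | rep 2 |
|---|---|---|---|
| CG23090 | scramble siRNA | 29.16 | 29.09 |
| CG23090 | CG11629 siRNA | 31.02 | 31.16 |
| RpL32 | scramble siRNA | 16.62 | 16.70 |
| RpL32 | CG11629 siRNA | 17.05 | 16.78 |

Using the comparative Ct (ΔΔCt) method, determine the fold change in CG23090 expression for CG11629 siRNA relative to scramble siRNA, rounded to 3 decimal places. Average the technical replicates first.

0.306

Mean Ct: CG23090 scramble siRNA 29.125; CG23090 CG11629 siRNA 31.090; RpL32 scramble siRNA 16.660; RpL32 CG11629 siRNA 16.915
ΔCt(scramble siRNA) = 29.125 − 16.660 = 12.465
ΔCt(CG11629 siRNA) = 31.090 − 16.915 = 14.175
ΔΔCt = 14.175 − 12.465 = 1.710
Fold change = 2^(−1.710) = 0.3057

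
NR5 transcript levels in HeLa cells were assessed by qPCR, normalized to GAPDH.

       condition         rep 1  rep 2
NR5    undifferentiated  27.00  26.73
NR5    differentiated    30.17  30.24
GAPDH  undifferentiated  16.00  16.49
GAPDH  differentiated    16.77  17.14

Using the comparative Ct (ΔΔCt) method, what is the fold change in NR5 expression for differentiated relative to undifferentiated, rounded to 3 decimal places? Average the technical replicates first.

Mean Ct: NR5 undifferentiated 26.865; NR5 differentiated 30.205; GAPDH undifferentiated 16.245; GAPDH differentiated 16.955
ΔCt(undifferentiated) = 26.865 − 16.245 = 10.620
ΔCt(differentiated) = 30.205 − 16.955 = 13.250
ΔΔCt = 13.250 − 10.620 = 2.630
Fold change = 2^(−2.630) = 0.1615

0.162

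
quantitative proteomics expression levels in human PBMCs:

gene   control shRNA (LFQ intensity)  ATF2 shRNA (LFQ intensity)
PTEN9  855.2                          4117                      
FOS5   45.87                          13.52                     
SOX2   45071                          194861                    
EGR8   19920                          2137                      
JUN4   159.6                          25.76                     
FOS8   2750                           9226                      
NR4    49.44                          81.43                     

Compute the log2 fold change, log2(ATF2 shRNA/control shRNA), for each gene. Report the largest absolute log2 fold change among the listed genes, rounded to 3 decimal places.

log2(4117/855.2) = 2.267  (PTEN9)
log2(13.52/45.87) = -1.762  (FOS5)
log2(194861/45071) = 2.112  (SOX2)
log2(2137/19920) = -3.221  (EGR8)
log2(25.76/159.6) = -2.631  (JUN4)
log2(9226/2750) = 1.746  (FOS8)
log2(81.43/49.44) = 0.720  (NR4)
The largest magnitude belongs to EGR8.

3.221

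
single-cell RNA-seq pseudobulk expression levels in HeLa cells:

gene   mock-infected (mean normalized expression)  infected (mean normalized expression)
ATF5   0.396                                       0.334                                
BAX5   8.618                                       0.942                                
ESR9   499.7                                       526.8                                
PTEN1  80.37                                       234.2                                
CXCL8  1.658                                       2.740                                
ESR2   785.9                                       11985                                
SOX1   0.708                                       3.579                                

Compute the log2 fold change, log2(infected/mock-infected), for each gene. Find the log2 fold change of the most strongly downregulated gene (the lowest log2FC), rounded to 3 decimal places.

-3.194

log2(0.334/0.396) = -0.246  (ATF5)
log2(0.942/8.618) = -3.194  (BAX5)
log2(526.8/499.7) = 0.076  (ESR9)
log2(234.2/80.37) = 1.543  (PTEN1)
log2(2.740/1.658) = 0.725  (CXCL8)
log2(11985/785.9) = 3.931  (ESR2)
log2(3.579/0.708) = 2.338  (SOX1)
BAX5 is most strongly downregulated.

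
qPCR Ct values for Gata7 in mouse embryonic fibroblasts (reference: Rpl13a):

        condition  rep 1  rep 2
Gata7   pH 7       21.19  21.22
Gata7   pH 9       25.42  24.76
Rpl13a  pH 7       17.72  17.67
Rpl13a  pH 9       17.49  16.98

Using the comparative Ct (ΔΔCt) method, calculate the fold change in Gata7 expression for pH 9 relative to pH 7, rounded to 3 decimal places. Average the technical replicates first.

0.049

Mean Ct: Gata7 pH 7 21.205; Gata7 pH 9 25.090; Rpl13a pH 7 17.695; Rpl13a pH 9 17.235
ΔCt(pH 7) = 21.205 − 17.695 = 3.510
ΔCt(pH 9) = 25.090 − 17.235 = 7.855
ΔΔCt = 7.855 − 3.510 = 4.345
Fold change = 2^(−4.345) = 0.0492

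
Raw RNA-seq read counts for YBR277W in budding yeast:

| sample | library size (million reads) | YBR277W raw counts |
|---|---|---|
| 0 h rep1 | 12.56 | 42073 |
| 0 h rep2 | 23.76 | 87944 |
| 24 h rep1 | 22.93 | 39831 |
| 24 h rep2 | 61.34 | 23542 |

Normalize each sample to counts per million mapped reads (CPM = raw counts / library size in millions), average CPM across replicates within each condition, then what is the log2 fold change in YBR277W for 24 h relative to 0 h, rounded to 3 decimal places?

CPM(0 h rep1) = 42073 / 12.56 = 3349.7611
CPM(0 h rep2) = 87944 / 23.76 = 3701.3468
CPM(24 h rep1) = 39831 / 22.93 = 1737.0693
CPM(24 h rep2) = 23542 / 61.34 = 383.7952
mean CPM(0 h) = 3525.5540; mean CPM(24 h) = 1060.4323
Fold change = 1060.4323 / 3525.5540 = 0.30078
log2(0.30078) = -1.7332

-1.733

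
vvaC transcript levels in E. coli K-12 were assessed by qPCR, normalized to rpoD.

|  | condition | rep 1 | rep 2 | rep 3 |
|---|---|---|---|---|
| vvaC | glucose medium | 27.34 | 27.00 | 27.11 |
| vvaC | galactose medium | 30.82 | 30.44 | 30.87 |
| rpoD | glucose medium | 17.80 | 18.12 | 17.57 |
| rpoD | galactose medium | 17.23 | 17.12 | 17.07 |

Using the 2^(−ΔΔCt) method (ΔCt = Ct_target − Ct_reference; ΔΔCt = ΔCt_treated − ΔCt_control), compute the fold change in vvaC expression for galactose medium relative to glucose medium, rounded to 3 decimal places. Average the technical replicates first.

Mean Ct: vvaC glucose medium 27.150; vvaC galactose medium 30.710; rpoD glucose medium 17.830; rpoD galactose medium 17.140
ΔCt(glucose medium) = 27.150 − 17.830 = 9.320
ΔCt(galactose medium) = 30.710 − 17.140 = 13.570
ΔΔCt = 13.570 − 9.320 = 4.250
Fold change = 2^(−4.250) = 0.0526

0.053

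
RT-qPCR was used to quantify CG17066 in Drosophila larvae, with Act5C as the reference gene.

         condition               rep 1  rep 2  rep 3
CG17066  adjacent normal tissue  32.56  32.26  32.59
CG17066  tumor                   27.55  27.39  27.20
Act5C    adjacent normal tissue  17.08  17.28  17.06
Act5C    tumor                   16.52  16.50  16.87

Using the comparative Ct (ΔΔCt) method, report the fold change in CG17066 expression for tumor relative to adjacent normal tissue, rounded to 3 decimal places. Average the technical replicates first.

Mean Ct: CG17066 adjacent normal tissue 32.470; CG17066 tumor 27.380; Act5C adjacent normal tissue 17.140; Act5C tumor 16.630
ΔCt(adjacent normal tissue) = 32.470 − 17.140 = 15.330
ΔCt(tumor) = 27.380 − 16.630 = 10.750
ΔΔCt = 10.750 − 15.330 = -4.580
Fold change = 2^(−(-4.580)) = 2^4.580 = 23.9176

23.918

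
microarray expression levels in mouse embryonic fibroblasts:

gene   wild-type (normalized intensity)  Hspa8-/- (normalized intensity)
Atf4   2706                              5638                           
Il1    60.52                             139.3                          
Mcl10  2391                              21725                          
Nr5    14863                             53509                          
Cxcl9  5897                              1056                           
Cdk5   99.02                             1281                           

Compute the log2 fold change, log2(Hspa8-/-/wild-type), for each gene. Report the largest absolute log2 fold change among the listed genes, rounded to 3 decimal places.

3.693

log2(5638/2706) = 1.059  (Atf4)
log2(139.3/60.52) = 1.203  (Il1)
log2(21725/2391) = 3.184  (Mcl10)
log2(53509/14863) = 1.848  (Nr5)
log2(1056/5897) = -2.481  (Cxcl9)
log2(1281/99.02) = 3.693  (Cdk5)
The largest magnitude belongs to Cdk5.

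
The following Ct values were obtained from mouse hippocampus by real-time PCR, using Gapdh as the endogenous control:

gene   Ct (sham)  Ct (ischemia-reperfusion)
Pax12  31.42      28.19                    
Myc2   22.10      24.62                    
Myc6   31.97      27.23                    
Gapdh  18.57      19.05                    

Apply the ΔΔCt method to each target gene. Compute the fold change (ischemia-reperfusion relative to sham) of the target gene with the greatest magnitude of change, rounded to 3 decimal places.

37.271

Pax12: ΔΔCt = (28.19−19.05) − (31.42−18.57) = 9.14 − 12.85 = -3.71; fold change = 2^3.71 = 13.086
Myc2: ΔΔCt = (24.62−19.05) − (22.10−18.57) = 5.57 − 3.53 = 2.04; fold change = 2^-2.04 = 0.243
Myc6: ΔΔCt = (27.23−19.05) − (31.97−18.57) = 8.18 − 13.40 = -5.22; fold change = 2^5.22 = 37.271
Myc6 has the largest |ΔΔCt| = 5.22.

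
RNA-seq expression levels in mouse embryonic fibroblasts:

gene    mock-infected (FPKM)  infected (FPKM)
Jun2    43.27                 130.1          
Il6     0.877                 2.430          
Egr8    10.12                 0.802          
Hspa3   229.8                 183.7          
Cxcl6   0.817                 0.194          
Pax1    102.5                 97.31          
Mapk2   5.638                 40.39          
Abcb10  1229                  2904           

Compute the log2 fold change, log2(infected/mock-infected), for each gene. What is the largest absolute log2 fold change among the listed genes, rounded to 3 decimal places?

3.657

log2(130.1/43.27) = 1.588  (Jun2)
log2(2.430/0.877) = 1.470  (Il6)
log2(0.802/10.12) = -3.657  (Egr8)
log2(183.7/229.8) = -0.323  (Hspa3)
log2(0.194/0.817) = -2.074  (Cxcl6)
log2(97.31/102.5) = -0.075  (Pax1)
log2(40.39/5.638) = 2.841  (Mapk2)
log2(2904/1229) = 1.241  (Abcb10)
The largest magnitude belongs to Egr8.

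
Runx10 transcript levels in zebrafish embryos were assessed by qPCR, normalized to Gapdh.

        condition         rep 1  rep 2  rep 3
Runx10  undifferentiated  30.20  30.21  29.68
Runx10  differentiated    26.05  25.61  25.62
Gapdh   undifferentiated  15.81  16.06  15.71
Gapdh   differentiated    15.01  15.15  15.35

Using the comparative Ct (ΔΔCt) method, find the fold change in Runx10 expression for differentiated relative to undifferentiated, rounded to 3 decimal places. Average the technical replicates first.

11.959

Mean Ct: Runx10 undifferentiated 30.030; Runx10 differentiated 25.760; Gapdh undifferentiated 15.860; Gapdh differentiated 15.170
ΔCt(undifferentiated) = 30.030 − 15.860 = 14.170
ΔCt(differentiated) = 25.760 − 15.170 = 10.590
ΔΔCt = 10.590 − 14.170 = -3.580
Fold change = 2^(−(-3.580)) = 2^3.580 = 11.9588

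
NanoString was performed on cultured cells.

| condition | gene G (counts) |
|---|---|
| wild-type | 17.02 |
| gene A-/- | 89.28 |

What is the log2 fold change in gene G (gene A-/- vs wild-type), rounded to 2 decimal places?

2.39

Fold change = 89.28 / 17.02 = 5.2456
log2(5.2456) = 2.391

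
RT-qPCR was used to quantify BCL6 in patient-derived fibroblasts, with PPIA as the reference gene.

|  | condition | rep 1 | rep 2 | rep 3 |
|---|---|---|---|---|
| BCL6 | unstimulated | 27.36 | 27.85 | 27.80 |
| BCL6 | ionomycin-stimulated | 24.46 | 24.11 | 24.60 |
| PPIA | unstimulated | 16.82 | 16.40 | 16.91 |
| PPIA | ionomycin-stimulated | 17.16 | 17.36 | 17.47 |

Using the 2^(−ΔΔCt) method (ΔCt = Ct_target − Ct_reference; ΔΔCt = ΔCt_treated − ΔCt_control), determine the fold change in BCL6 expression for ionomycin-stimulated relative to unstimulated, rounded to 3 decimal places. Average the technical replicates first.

14.929

Mean Ct: BCL6 unstimulated 27.670; BCL6 ionomycin-stimulated 24.390; PPIA unstimulated 16.710; PPIA ionomycin-stimulated 17.330
ΔCt(unstimulated) = 27.670 − 16.710 = 10.960
ΔCt(ionomycin-stimulated) = 24.390 − 17.330 = 7.060
ΔΔCt = 7.060 − 10.960 = -3.900
Fold change = 2^(−(-3.900)) = 2^3.900 = 14.9285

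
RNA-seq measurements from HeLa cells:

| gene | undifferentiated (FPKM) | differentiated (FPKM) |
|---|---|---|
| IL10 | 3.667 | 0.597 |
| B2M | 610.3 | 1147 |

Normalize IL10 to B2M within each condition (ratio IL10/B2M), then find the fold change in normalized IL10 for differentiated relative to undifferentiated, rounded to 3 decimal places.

0.087

IL10/B2M (undifferentiated) = 3.667 / 610.3 = 0.0060085
IL10/B2M (differentiated) = 0.597 / 1147 = 0.00052049
Fold change = 0.00052049 / 0.0060085 = 0.0866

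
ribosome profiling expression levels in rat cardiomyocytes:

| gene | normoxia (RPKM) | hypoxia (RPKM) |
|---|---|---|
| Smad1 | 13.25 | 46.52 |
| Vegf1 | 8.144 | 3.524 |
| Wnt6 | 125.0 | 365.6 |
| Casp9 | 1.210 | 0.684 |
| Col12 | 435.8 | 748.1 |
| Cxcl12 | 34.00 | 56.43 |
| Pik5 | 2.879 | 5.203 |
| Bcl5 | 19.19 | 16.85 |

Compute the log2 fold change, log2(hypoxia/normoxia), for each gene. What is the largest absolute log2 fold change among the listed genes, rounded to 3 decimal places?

log2(46.52/13.25) = 1.812  (Smad1)
log2(3.524/8.144) = -1.209  (Vegf1)
log2(365.6/125.0) = 1.548  (Wnt6)
log2(0.684/1.210) = -0.823  (Casp9)
log2(748.1/435.8) = 0.780  (Col12)
log2(56.43/34.00) = 0.731  (Cxcl12)
log2(5.203/2.879) = 0.854  (Pik5)
log2(16.85/19.19) = -0.188  (Bcl5)
The largest magnitude belongs to Smad1.

1.812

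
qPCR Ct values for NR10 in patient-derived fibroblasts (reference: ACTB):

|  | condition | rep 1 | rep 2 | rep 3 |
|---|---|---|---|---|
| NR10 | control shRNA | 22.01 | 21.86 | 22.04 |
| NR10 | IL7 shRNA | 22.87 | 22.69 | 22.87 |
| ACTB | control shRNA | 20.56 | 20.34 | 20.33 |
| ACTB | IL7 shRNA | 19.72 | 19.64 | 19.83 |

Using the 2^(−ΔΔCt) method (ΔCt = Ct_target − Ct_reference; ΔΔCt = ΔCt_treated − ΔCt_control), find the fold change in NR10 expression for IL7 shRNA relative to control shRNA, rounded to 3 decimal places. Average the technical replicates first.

Mean Ct: NR10 control shRNA 21.970; NR10 IL7 shRNA 22.810; ACTB control shRNA 20.410; ACTB IL7 shRNA 19.730
ΔCt(control shRNA) = 21.970 − 20.410 = 1.560
ΔCt(IL7 shRNA) = 22.810 − 19.730 = 3.080
ΔΔCt = 3.080 − 1.560 = 1.520
Fold change = 2^(−1.520) = 0.3487

0.349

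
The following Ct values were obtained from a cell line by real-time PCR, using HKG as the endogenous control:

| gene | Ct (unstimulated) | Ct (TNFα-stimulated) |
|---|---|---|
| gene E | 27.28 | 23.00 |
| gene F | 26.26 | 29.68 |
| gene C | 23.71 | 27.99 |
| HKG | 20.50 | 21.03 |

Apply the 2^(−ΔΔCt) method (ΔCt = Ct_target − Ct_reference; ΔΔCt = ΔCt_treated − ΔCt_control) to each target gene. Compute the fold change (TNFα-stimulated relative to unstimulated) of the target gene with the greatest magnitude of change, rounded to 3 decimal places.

28.051

gene E: ΔΔCt = (23.00−21.03) − (27.28−20.50) = 1.97 − 6.78 = -4.81; fold change = 2^4.81 = 28.051
gene F: ΔΔCt = (29.68−21.03) − (26.26−20.50) = 8.65 − 5.76 = 2.89; fold change = 2^-2.89 = 0.135
gene C: ΔΔCt = (27.99−21.03) − (23.71−20.50) = 6.96 − 3.21 = 3.75; fold change = 2^-3.75 = 0.074
gene E has the largest |ΔΔCt| = 4.81.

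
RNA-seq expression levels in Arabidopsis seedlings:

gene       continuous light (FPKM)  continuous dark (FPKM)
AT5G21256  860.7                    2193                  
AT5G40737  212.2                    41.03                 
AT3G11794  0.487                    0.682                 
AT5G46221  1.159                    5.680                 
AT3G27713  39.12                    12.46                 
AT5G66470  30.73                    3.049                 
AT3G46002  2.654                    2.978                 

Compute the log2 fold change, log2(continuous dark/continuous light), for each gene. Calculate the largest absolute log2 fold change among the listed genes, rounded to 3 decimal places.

3.333

log2(2193/860.7) = 1.349  (AT5G21256)
log2(41.03/212.2) = -2.371  (AT5G40737)
log2(0.682/0.487) = 0.486  (AT3G11794)
log2(5.680/1.159) = 2.293  (AT5G46221)
log2(12.46/39.12) = -1.651  (AT3G27713)
log2(3.049/30.73) = -3.333  (AT5G66470)
log2(2.978/2.654) = 0.166  (AT3G46002)
The largest magnitude belongs to AT5G66470.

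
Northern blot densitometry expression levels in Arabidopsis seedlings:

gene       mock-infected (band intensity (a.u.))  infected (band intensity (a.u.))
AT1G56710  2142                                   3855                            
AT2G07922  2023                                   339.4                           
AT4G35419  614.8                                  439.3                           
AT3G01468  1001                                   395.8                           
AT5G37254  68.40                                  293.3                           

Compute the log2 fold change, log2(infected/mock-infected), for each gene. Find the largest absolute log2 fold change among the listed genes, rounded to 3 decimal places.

log2(3855/2142) = 0.848  (AT1G56710)
log2(339.4/2023) = -2.575  (AT2G07922)
log2(439.3/614.8) = -0.485  (AT4G35419)
log2(395.8/1001) = -1.339  (AT3G01468)
log2(293.3/68.40) = 2.100  (AT5G37254)
The largest magnitude belongs to AT2G07922.

2.575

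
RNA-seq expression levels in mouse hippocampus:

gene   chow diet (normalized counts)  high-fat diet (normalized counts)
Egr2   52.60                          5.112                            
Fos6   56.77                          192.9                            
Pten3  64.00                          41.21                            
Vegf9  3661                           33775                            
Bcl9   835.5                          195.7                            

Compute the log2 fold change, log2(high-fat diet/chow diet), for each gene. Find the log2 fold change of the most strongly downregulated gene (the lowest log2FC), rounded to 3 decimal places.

log2(5.112/52.60) = -3.363  (Egr2)
log2(192.9/56.77) = 1.765  (Fos6)
log2(41.21/64.00) = -0.635  (Pten3)
log2(33775/3661) = 3.206  (Vegf9)
log2(195.7/835.5) = -2.094  (Bcl9)
Egr2 is most strongly downregulated.

-3.363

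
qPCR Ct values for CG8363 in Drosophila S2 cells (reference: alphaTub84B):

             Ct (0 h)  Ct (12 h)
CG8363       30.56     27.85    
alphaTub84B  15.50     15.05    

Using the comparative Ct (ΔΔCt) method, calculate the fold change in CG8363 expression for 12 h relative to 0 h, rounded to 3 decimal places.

4.790

ΔCt(0 h) = 30.560 − 15.500 = 15.060
ΔCt(12 h) = 27.850 − 15.050 = 12.800
ΔΔCt = 12.800 − 15.060 = -2.260
Fold change = 2^(−(-2.260)) = 2^2.260 = 4.7899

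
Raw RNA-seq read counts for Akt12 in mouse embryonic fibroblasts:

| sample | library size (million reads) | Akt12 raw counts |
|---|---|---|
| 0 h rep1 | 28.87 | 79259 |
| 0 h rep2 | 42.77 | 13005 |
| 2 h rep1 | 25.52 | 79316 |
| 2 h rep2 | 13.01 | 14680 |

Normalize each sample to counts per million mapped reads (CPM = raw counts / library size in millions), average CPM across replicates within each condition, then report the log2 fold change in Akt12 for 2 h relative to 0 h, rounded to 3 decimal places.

0.474

CPM(0 h rep1) = 79259 / 28.87 = 2745.3758
CPM(0 h rep2) = 13005 / 42.77 = 304.0683
CPM(2 h rep1) = 79316 / 25.52 = 3107.9937
CPM(2 h rep2) = 14680 / 13.01 = 1128.3628
mean CPM(0 h) = 1524.7220; mean CPM(2 h) = 2118.1783
Fold change = 2118.1783 / 1524.7220 = 1.38922
log2(1.38922) = 0.4743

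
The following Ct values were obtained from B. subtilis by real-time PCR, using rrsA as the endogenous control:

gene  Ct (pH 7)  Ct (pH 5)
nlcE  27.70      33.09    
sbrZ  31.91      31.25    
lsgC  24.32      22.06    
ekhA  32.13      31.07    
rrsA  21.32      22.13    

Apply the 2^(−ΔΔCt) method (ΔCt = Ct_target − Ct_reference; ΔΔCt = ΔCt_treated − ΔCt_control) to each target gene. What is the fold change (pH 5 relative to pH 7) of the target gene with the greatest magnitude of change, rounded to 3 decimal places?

0.042

nlcE: ΔΔCt = (33.09−22.13) − (27.70−21.32) = 10.96 − 6.38 = 4.58; fold change = 2^-4.58 = 0.042
sbrZ: ΔΔCt = (31.25−22.13) − (31.91−21.32) = 9.12 − 10.59 = -1.47; fold change = 2^1.47 = 2.770
lsgC: ΔΔCt = (22.06−22.13) − (24.32−21.32) = -0.07 − 3.00 = -3.07; fold change = 2^3.07 = 8.398
ekhA: ΔΔCt = (31.07−22.13) − (32.13−21.32) = 8.94 − 10.81 = -1.87; fold change = 2^1.87 = 3.655
nlcE has the largest |ΔΔCt| = 4.58.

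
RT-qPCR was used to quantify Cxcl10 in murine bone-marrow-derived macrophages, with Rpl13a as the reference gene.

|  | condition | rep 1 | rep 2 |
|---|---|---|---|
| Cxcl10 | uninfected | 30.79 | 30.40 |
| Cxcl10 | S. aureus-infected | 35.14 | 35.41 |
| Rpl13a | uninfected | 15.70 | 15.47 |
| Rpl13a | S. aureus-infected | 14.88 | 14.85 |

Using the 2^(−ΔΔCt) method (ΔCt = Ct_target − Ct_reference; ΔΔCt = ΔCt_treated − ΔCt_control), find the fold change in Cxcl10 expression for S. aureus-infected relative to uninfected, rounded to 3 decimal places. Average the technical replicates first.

0.024

Mean Ct: Cxcl10 uninfected 30.595; Cxcl10 S. aureus-infected 35.275; Rpl13a uninfected 15.585; Rpl13a S. aureus-infected 14.865
ΔCt(uninfected) = 30.595 − 15.585 = 15.010
ΔCt(S. aureus-infected) = 35.275 − 14.865 = 20.410
ΔΔCt = 20.410 − 15.010 = 5.400
Fold change = 2^(−5.400) = 0.0237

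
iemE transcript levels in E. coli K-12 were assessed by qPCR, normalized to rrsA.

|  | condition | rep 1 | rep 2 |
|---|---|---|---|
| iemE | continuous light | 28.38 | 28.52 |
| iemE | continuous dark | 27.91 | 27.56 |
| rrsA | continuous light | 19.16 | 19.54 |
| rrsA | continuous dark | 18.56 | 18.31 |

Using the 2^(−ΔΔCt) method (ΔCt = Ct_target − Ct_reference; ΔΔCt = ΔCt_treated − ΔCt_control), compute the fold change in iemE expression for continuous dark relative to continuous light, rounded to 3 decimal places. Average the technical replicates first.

0.871

Mean Ct: iemE continuous light 28.450; iemE continuous dark 27.735; rrsA continuous light 19.350; rrsA continuous dark 18.435
ΔCt(continuous light) = 28.450 − 19.350 = 9.100
ΔCt(continuous dark) = 27.735 − 18.435 = 9.300
ΔΔCt = 9.300 − 9.100 = 0.200
Fold change = 2^(−0.200) = 0.8706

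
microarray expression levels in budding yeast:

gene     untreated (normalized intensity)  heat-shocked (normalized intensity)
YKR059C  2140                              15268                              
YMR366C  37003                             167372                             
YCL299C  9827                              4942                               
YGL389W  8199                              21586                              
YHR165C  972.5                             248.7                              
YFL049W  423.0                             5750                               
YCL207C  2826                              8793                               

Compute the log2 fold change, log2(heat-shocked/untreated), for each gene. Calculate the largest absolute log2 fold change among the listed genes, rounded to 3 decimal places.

log2(15268/2140) = 2.835  (YKR059C)
log2(167372/37003) = 2.177  (YMR366C)
log2(4942/9827) = -0.992  (YCL299C)
log2(21586/8199) = 1.397  (YGL389W)
log2(248.7/972.5) = -1.967  (YHR165C)
log2(5750/423.0) = 3.765  (YFL049W)
log2(8793/2826) = 1.638  (YCL207C)
The largest magnitude belongs to YFL049W.

3.765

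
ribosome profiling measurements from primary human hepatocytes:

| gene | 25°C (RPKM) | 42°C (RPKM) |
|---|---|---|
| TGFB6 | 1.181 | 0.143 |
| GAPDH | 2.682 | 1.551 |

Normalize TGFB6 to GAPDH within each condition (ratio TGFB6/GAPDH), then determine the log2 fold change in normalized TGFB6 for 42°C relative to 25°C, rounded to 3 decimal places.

-2.256

TGFB6/GAPDH (25°C) = 1.181 / 2.682 = 0.44034
TGFB6/GAPDH (42°C) = 0.143 / 1.551 = 0.092199
Fold change = 0.092199 / 0.44034 = 0.2094
log2(0.2094) = -2.2558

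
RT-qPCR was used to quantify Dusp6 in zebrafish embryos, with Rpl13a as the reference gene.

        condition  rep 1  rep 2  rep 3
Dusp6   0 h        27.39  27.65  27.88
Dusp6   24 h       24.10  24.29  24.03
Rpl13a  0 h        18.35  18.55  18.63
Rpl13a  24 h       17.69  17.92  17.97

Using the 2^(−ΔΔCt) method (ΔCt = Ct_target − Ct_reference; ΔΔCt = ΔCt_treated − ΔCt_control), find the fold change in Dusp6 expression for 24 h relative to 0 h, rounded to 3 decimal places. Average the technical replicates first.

7.210

Mean Ct: Dusp6 0 h 27.640; Dusp6 24 h 24.140; Rpl13a 0 h 18.510; Rpl13a 24 h 17.860
ΔCt(0 h) = 27.640 − 18.510 = 9.130
ΔCt(24 h) = 24.140 − 17.860 = 6.280
ΔΔCt = 6.280 − 9.130 = -2.850
Fold change = 2^(−(-2.850)) = 2^2.850 = 7.2100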